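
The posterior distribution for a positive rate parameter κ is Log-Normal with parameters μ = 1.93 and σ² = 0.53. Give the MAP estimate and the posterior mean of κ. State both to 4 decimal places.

MAP = 4.0552, posterior mean = 8.9800

Mode = exp(μ − σ²) = exp(1.40) = 4.0552.
Mean = exp(μ + σ²/2) = exp(2.195) = 8.9800.
The posterior is right-skewed, so the mean exceeds the mode.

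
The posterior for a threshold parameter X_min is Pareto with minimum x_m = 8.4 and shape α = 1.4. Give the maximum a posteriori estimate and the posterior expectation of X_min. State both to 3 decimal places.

MAP: 8.400. Posterior mean: 29.400.

The Pareto density is strictly decreasing on [x_m, ∞), so the mode is x_m = 8.400.
Mean = α·x_m/(α−1) = 1.4·8.4/0.4 = 29.400.
Mean > mode: the posterior has a right tail.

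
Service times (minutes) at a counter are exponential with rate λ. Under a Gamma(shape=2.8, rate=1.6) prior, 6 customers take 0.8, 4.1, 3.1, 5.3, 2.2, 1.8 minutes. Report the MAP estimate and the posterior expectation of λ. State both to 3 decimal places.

Σ times = 17.3. Posterior: Gamma(shape = 2.8+6 = 8.8, rate = 1.6+17.3 = 18.9).
Mode = (α−1)/β = 7.8/18.9 = 0.413.
Mean = α/β = 8.8/18.9 = 0.466.
Right-skewed posterior ⇒ mode < mean.

MAP = 0.413; posterior mean = 0.466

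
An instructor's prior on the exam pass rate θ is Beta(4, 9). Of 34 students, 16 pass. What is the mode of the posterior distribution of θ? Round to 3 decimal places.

0.422

Posterior: Beta(4+16, 9+18) = Beta(20, 27).
Mode = (20−1)/(20+27−2) = 19/45 = 0.422.
Mean = 20/(20+27) = 20/47 = 0.426.
This is the posterior mode — the MAP estimate.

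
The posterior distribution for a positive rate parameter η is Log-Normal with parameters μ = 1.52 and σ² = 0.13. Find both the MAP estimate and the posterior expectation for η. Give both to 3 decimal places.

MAP = 4.015; posterior mean = 4.879

Mode = exp(μ − σ²) = exp(1.39) = 4.015.
Mean = exp(μ + σ²/2) = exp(1.585) = 4.879.
The posterior is right-skewed, so the mean exceeds the mode.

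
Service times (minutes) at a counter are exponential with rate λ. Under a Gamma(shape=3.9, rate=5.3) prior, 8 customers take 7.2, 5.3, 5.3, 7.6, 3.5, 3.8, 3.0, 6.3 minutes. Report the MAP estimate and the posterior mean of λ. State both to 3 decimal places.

λ_MAP = 0.230, E[λ|data] = 0.252

Σ times = 42.0. Posterior: Gamma(shape = 3.9+8 = 11.9, rate = 5.3+42.0 = 47.3).
Mode = (α−1)/β = 10.9/47.3 = 0.230.
Mean = α/β = 11.9/47.3 = 0.252.
Mean > mode: the posterior has a right tail.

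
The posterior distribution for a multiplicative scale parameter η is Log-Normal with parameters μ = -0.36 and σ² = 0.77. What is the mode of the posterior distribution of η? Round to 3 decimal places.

Mode = exp(μ − σ²) = exp(-1.13) = 0.323.
Mean = exp(μ + σ²/2) = exp(0.025) = 1.025.
This is the posterior mode — the MAP estimate.

0.323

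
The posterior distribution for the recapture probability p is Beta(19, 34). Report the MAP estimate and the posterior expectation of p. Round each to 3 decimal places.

MAP = 0.353, posterior mean = 0.358

Mode = (19−1)/(19+34−2) = 18/51 = 0.353.
Mean = 19/(19+34) = 19/53 = 0.358.
The mean is pulled above the mode by the posterior's right skew.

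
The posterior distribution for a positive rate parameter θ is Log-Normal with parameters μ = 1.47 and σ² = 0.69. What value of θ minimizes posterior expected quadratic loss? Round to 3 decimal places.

6.141

Mode = exp(μ − σ²) = exp(0.78) = 2.181.
Mean = exp(μ + σ²/2) = exp(1.815) = 6.141.
Quadratic loss ⇒ the optimal estimator is the posterior mean.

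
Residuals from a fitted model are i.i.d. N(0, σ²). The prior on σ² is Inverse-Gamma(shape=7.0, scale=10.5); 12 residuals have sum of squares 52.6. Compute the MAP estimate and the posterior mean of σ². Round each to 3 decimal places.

Posterior: Inverse-Gamma(shape = 7.0+12/2 = 13.0, scale = 10.5+52.6/2 = 36.8).
Mode = β/(α+1) = 36.8/14.0 = 2.629.
Mean = β/(α−1) = 36.8/12.0 = 3.067.

MAP estimate = 2.629, posterior mean = 3.067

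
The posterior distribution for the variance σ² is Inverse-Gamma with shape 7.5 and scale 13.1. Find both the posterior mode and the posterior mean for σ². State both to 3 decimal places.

σ²_MAP = 1.541, E[σ²|data] = 2.015

Mode = β/(α+1) = 13.1/8.5 = 1.541.
Mean = β/(α−1) = 13.1/6.5 = 2.015.
Mean > mode: the posterior has a right tail.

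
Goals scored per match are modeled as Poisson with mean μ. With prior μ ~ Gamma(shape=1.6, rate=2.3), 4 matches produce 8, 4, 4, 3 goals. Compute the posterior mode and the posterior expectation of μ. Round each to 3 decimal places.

MAP = 3.111, posterior mean = 3.270

Σ counts = 19. Posterior: Gamma(shape = 1.6+19 = 20.6, rate = 2.3+4 = 6.3).
Mode = (α−1)/β = 19.6/6.3 = 3.111.
Mean = α/β = 20.6/6.3 = 3.270.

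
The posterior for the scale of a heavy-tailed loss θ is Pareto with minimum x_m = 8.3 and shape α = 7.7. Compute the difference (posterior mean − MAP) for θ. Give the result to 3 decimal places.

The Pareto density is strictly decreasing on [x_m, ∞), so the mode is x_m = 8.300.
Mean = α·x_m/(α−1) = 7.7·8.3/6.7 = 9.539.
Difference = 9.539 − 8.300 = 1.239.

1.239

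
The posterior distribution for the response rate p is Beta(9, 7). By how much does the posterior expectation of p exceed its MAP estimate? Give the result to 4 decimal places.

Mode = (9−1)/(9+7−2) = 8/14 = 0.5714.
Mean = 9/(9+7) = 9/16 = 0.5625.
Difference = 0.5625 − 0.5714 = -0.0089.
Mode > mean: the posterior has a left tail.

-0.0089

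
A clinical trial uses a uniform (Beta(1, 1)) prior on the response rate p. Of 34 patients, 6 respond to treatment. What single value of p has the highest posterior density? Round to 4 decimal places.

0.1765

Posterior: Beta(1+6, 1+28) = Beta(7, 29).
Mode = (7−1)/(7+29−2) = 6/34 = 0.1765.
With a flat prior the MAP equals the MLE, 6/34.
Mean = 7/(7+29) = 7/36 = 0.1944.
This is the posterior mode — the MAP estimate.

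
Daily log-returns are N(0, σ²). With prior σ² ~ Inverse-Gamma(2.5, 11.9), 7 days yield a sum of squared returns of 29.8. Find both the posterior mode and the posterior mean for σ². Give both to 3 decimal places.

MAP: 3.829. Posterior mean: 5.360.

Posterior: Inverse-Gamma(shape = 2.5+7/2 = 6.0, scale = 11.9+29.8/2 = 26.8).
Mode = β/(α+1) = 26.8/7.0 = 3.829.
Mean = β/(α−1) = 26.8/5.0 = 5.360.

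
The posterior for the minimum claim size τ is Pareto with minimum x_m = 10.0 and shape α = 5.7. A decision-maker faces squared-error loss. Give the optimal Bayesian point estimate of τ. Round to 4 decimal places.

The Pareto density is strictly decreasing on [x_m, ∞), so the mode is x_m = 10.0000.
Mean = α·x_m/(α−1) = 5.7·10.0/4.7 = 12.1277.
Squared-error loss ⇒ the optimal estimator is the posterior mean.

12.1277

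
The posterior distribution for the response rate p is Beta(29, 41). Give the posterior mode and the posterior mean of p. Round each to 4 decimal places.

MAP: 0.4118. Posterior mean: 0.4143.

Mode = (29−1)/(29+41−2) = 28/68 = 0.4118.
Mean = 29/(29+41) = 29/70 = 0.4143.
The posterior is right-skewed, so the mean exceeds the mode.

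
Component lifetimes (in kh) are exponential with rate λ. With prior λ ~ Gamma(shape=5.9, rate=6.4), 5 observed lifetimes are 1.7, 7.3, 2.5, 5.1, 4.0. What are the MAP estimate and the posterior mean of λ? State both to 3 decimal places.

Σ times = 20.6. Posterior: Gamma(shape = 5.9+5 = 10.9, rate = 6.4+20.6 = 27.0).
Mode = (α−1)/β = 9.9/27.0 = 0.367.
Mean = α/β = 10.9/27.0 = 0.404.
Right-skewed posterior ⇒ mode < mean.

MAP estimate = 0.367, posterior mean = 0.404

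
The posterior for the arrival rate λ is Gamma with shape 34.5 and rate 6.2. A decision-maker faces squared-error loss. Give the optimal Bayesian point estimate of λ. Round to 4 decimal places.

5.5645

Mode = (α−1)/β = 33.5/6.2 = 5.4032.
Mean = α/β = 34.5/6.2 = 5.5645.
Squared-error loss ⇒ the optimal estimator is the posterior mean.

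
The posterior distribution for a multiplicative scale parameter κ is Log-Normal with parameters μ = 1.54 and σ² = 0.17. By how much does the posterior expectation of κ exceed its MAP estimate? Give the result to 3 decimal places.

Mode = exp(μ − σ²) = exp(1.37) = 3.935.
Mean = exp(μ + σ²/2) = exp(1.625) = 5.078.
Difference = 5.078 − 3.935 = 1.143.
The mean is pulled above the mode by the posterior's right skew.

1.143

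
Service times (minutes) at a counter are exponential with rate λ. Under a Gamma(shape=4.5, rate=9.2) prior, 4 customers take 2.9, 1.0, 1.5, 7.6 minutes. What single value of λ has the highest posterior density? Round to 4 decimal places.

Σ times = 13.0. Posterior: Gamma(shape = 4.5+4 = 8.5, rate = 9.2+13.0 = 22.2).
Mode = (α−1)/β = 7.5/22.2 = 0.3378.
Mean = α/β = 8.5/22.2 = 0.3829.
This is the posterior mode — the MAP estimate.

0.3378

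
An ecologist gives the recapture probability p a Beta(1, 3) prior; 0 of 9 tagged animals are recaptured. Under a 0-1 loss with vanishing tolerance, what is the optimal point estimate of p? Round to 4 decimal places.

0.0000

Posterior: Beta(1+0, 3+9) = Beta(1, 12).
Since α = 1 ≤ 1 and β > 1, the Beta density is monotone decreasing on [0,1]; the mode is at 0.
Mean = 1/(1+12) = 0.0769.
This is the posterior mode — the MAP estimate.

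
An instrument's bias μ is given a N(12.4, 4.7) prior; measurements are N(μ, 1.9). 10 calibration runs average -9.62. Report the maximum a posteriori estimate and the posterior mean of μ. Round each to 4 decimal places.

Posterior for μ is Normal. Precision-weighted mean: (1/4.7·12.4 + 10/1.9·-9.62) / (1/4.7 + 10/1.9) = -8.7644.
A Normal posterior is symmetric, so mode = mean.

MAP: -8.7644. Posterior mean: -8.7644.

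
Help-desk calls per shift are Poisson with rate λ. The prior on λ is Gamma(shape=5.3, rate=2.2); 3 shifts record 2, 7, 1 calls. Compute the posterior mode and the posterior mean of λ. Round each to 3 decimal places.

MAP = 2.750, posterior mean = 2.942

Σ counts = 10. Posterior: Gamma(shape = 5.3+10 = 15.3, rate = 2.2+3 = 5.2).
Mode = (α−1)/β = 14.3/5.2 = 2.750.
Mean = α/β = 15.3/5.2 = 2.942.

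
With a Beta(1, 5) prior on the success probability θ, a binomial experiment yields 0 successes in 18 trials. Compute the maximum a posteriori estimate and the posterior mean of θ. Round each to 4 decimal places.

MAP = 0.0000, posterior mean = 0.0417

Posterior: Beta(1+0, 5+18) = Beta(1, 23).
Since α = 1 ≤ 1 and β > 1, the Beta density is monotone decreasing on [0,1]; the mode is at 0.
Mean = 1/(1+23) = 0.0417.
The mean is pulled above the mode by the posterior's right skew.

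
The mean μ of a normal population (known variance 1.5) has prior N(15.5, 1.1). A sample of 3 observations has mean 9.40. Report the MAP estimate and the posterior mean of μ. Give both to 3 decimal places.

Posterior for μ is Normal. Precision-weighted mean: (1/1.1·15.5 + 3/1.5·9.40) / (1/1.1 + 3/1.5) = 11.306.
A Normal posterior is symmetric, so mode = mean.

MAP estimate = 11.306, posterior mean = 11.306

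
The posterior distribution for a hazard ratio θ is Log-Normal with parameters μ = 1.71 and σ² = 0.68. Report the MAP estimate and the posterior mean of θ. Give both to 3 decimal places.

MAP estimate = 2.801, posterior mean = 7.768

Mode = exp(μ − σ²) = exp(1.03) = 2.801.
Mean = exp(μ + σ²/2) = exp(2.050) = 7.768.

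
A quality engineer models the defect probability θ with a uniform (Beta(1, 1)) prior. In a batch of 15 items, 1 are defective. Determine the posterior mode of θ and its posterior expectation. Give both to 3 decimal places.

Posterior: Beta(1+1, 1+14) = Beta(2, 15).
Mode = (2−1)/(2+15−2) = 1/15 = 0.067.
Mean = 2/(2+15) = 2/17 = 0.118.

posterior mode = 0.067, posterior expectation = 0.118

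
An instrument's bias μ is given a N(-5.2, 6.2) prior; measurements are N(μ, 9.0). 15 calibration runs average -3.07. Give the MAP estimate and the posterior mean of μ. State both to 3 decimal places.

Posterior for μ is Normal. Precision-weighted mean: (1/6.2·-5.2 + 15/9.0·-3.07) / (1/6.2 + 15/9.0) = -3.258.
A Normal posterior is symmetric, so mode = mean.

μ_MAP = -3.258, E[μ|data] = -3.258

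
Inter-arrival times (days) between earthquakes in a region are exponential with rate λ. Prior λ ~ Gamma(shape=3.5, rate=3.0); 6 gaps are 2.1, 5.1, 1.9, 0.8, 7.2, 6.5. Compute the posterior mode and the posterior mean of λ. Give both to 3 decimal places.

MAP = 0.320; posterior mean = 0.357

Σ times = 23.6. Posterior: Gamma(shape = 3.5+6 = 9.5, rate = 3.0+23.6 = 26.6).
Mode = (α−1)/β = 8.5/26.6 = 0.320.
Mean = α/β = 9.5/26.6 = 0.357.
Right-skewed posterior ⇒ mode < mean.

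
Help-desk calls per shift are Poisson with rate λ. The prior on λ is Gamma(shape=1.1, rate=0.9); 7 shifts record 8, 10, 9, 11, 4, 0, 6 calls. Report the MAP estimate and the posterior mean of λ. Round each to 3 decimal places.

Σ counts = 48. Posterior: Gamma(shape = 1.1+48 = 49.1, rate = 0.9+7 = 7.9).
Mode = (α−1)/β = 48.1/7.9 = 6.089.
Mean = α/β = 49.1/7.9 = 6.215.

MAP: 6.089. Posterior mean: 6.215.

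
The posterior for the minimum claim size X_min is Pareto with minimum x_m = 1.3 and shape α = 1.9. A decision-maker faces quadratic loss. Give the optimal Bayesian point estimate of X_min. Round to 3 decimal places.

The Pareto density is strictly decreasing on [x_m, ∞), so the mode is x_m = 1.300.
Mean = α·x_m/(α−1) = 1.9·1.3/0.9 = 2.744.
Quadratic loss ⇒ the optimal estimator is the posterior mean.

2.744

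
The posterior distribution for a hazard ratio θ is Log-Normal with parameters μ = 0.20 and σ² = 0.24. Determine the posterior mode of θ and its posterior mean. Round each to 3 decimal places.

MAP = 0.961; posterior mean = 1.377

Mode = exp(μ − σ²) = exp(-0.04) = 0.961.
Mean = exp(μ + σ²/2) = exp(0.320) = 1.377.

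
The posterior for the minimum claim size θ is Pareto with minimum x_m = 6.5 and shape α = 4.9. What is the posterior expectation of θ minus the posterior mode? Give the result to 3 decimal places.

The Pareto density is strictly decreasing on [x_m, ∞), so the mode is x_m = 6.500.
Mean = α·x_m/(α−1) = 4.9·6.5/3.9 = 8.167.
Difference = 8.167 − 6.500 = 1.667.

1.667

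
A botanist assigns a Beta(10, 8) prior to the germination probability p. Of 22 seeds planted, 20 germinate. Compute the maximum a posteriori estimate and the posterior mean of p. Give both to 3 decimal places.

Posterior: Beta(10+20, 8+2) = Beta(30, 10).
Mode = (30−1)/(30+10−2) = 29/38 = 0.763.
Mean = 30/(30+10) = 30/40 = 0.750.
Mode > mean: the posterior has a left tail.

p_MAP = 0.763, E[p|data] = 0.750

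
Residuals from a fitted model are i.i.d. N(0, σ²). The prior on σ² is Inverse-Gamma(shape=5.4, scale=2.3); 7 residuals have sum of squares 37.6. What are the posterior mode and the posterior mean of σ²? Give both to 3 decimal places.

MAP: 2.131. Posterior mean: 2.671.

Posterior: Inverse-Gamma(shape = 5.4+7/2 = 8.9, scale = 2.3+37.6/2 = 21.1).
Mode = β/(α+1) = 21.1/9.9 = 2.131.
Mean = β/(α−1) = 21.1/7.9 = 2.671.
Right-skewed posterior ⇒ mode < mean.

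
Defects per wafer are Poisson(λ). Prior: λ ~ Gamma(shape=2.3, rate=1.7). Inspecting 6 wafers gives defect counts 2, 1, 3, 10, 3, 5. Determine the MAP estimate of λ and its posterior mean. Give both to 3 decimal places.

Σ counts = 24. Posterior: Gamma(shape = 2.3+24 = 26.3, rate = 1.7+6 = 7.7).
Mode = (α−1)/β = 25.3/7.7 = 3.286.
Mean = α/β = 26.3/7.7 = 3.416.
The posterior is right-skewed, so the mean exceeds the mode.

MAP = 3.286; posterior mean = 3.416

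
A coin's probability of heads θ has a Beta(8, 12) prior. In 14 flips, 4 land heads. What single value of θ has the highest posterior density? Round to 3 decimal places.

0.344

Posterior: Beta(8+4, 12+10) = Beta(12, 22).
Mode = (12−1)/(12+22−2) = 11/32 = 0.344.
Mean = 12/(12+22) = 12/34 = 0.353.
This is the posterior mode — the MAP estimate.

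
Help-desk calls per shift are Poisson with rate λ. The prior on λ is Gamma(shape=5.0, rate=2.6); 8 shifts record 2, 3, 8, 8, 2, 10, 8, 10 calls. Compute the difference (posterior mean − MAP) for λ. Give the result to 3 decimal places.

0.094

Σ counts = 51. Posterior: Gamma(shape = 5.0+51 = 56.0, rate = 2.6+8 = 10.6).
Mode = (α−1)/β = 55.0/10.6 = 5.189.
Mean = α/β = 56.0/10.6 = 5.283.
Difference = 5.283 − 5.189 = 0.094.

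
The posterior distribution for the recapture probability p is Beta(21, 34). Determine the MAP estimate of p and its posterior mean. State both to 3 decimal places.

Mode = (21−1)/(21+34−2) = 20/53 = 0.377.
Mean = 21/(21+34) = 21/55 = 0.382.
The posterior is right-skewed, so the mean exceeds the mode.

MAP: 0.377. Posterior mean: 0.382.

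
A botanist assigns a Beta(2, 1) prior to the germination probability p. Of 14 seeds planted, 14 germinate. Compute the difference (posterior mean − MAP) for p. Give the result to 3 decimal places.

-0.059

Posterior: Beta(2+14, 1+0) = Beta(16, 1).
Since β = 1 ≤ 1 and α > 1, the Beta density is monotone increasing on [0,1]; the mode is at 1.
Mean = 16/(16+1) = 0.941.
Difference = 0.941 − 1.000 = -0.059.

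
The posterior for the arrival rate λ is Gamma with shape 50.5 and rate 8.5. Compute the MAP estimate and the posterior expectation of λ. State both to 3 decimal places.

MAP = 5.824; posterior mean = 5.941

Mode = (α−1)/β = 49.5/8.5 = 5.824.
Mean = α/β = 50.5/8.5 = 5.941.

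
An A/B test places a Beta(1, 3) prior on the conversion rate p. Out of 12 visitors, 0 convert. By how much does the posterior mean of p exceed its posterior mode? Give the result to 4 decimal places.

Posterior: Beta(1+0, 3+12) = Beta(1, 15).
Since α = 1 ≤ 1 and β > 1, the Beta density is monotone decreasing on [0,1]; the mode is at 0.
Mean = 1/(1+15) = 0.0625.
Difference = 0.0625 − 0.0000 = 0.0625.

0.0625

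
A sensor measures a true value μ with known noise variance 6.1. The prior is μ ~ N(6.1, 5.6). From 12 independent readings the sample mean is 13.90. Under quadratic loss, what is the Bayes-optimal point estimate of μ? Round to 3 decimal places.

13.251

Posterior for μ is Normal. Precision-weighted mean: (1/5.6·6.1 + 12/6.1·13.90) / (1/5.6 + 12/6.1) = 13.251.
A Normal posterior is symmetric, so mode = mean.
Quadratic loss ⇒ the optimal estimator is the posterior mean.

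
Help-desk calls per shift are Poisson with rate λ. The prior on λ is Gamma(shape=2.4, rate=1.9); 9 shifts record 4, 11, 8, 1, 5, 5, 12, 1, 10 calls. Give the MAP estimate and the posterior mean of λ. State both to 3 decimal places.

MAP = 5.358, posterior mean = 5.450

Σ counts = 57. Posterior: Gamma(shape = 2.4+57 = 59.4, rate = 1.9+9 = 10.9).
Mode = (α−1)/β = 58.4/10.9 = 5.358.
Mean = α/β = 59.4/10.9 = 5.450.
Right-skewed posterior ⇒ mode < mean.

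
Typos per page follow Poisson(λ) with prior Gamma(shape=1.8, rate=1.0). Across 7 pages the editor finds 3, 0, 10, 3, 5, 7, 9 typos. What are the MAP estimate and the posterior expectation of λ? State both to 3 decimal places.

MAP: 4.725. Posterior mean: 4.850.

Σ counts = 37. Posterior: Gamma(shape = 1.8+37 = 38.8, rate = 1.0+7 = 8.0).
Mode = (α−1)/β = 37.8/8.0 = 4.725.
Mean = α/β = 38.8/8.0 = 4.850.
The posterior is right-skewed, so the mean exceeds the mode.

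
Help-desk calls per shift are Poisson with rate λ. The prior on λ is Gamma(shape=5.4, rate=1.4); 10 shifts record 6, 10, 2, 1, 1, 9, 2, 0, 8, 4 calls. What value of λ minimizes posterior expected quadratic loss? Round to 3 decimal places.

4.246

Σ counts = 43. Posterior: Gamma(shape = 5.4+43 = 48.4, rate = 1.4+10 = 11.4).
Mode = (α−1)/β = 47.4/11.4 = 4.158.
Mean = α/β = 48.4/11.4 = 4.246.
Quadratic loss ⇒ the optimal estimator is the posterior mean.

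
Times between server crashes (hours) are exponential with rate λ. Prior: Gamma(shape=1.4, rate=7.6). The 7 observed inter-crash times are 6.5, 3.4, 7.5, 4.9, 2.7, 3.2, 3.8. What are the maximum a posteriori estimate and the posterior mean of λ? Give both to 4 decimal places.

λ_MAP = 0.1869, E[λ|data] = 0.2121

Σ times = 32.0. Posterior: Gamma(shape = 1.4+7 = 8.4, rate = 7.6+32.0 = 39.6).
Mode = (α−1)/β = 7.4/39.6 = 0.1869.
Mean = α/β = 8.4/39.6 = 0.2121.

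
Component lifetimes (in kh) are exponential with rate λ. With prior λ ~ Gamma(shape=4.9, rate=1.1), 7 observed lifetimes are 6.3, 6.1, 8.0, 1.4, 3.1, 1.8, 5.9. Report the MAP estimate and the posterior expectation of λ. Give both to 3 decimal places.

Σ times = 32.6. Posterior: Gamma(shape = 4.9+7 = 11.9, rate = 1.1+32.6 = 33.7).
Mode = (α−1)/β = 10.9/33.7 = 0.323.
Mean = α/β = 11.9/33.7 = 0.353.

MAP = 0.323, posterior mean = 0.353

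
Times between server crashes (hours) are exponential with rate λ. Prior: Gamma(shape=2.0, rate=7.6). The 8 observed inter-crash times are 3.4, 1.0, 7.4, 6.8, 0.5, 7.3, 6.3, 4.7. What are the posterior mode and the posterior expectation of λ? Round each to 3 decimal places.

Σ times = 37.4. Posterior: Gamma(shape = 2.0+8 = 10.0, rate = 7.6+37.4 = 45.0).
Mode = (α−1)/β = 9.0/45.0 = 0.200.
Mean = α/β = 10.0/45.0 = 0.222.
Mean > mode: the posterior has a right tail.

MAP = 0.200; posterior mean = 0.222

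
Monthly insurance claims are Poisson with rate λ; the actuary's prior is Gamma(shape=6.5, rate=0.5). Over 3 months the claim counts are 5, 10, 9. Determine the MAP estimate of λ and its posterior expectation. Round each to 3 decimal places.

MAP = 8.429, posterior mean = 8.714

Σ counts = 24. Posterior: Gamma(shape = 6.5+24 = 30.5, rate = 0.5+3 = 3.5).
Mode = (α−1)/β = 29.5/3.5 = 8.429.
Mean = α/β = 30.5/3.5 = 8.714.
Right-skewed posterior ⇒ mode < mean.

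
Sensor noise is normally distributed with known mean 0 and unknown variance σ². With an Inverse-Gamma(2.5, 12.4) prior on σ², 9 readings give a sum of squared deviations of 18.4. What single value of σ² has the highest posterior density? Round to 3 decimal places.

Posterior: Inverse-Gamma(shape = 2.5+9/2 = 7.0, scale = 12.4+18.4/2 = 21.6).
Mode = β/(α+1) = 21.6/8.0 = 2.700.
Mean = β/(α−1) = 21.6/6.0 = 3.600.
This is the posterior mode — the MAP estimate.

2.700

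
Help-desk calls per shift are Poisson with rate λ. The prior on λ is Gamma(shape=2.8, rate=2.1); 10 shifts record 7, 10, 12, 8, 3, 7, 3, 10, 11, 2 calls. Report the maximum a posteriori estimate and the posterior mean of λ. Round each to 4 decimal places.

maximum a posteriori estimate = 6.1818, posterior mean = 6.2645

Σ counts = 73. Posterior: Gamma(shape = 2.8+73 = 75.8, rate = 2.1+10 = 12.1).
Mode = (α−1)/β = 74.8/12.1 = 6.1818.
Mean = α/β = 75.8/12.1 = 6.2645.
Mean > mode: the posterior has a right tail.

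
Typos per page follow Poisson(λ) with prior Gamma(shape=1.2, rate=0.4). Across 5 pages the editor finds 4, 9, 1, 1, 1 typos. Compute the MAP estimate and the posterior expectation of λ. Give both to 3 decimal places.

MAP estimate = 3.000, posterior expectation = 3.185

Σ counts = 16. Posterior: Gamma(shape = 1.2+16 = 17.2, rate = 0.4+5 = 5.4).
Mode = (α−1)/β = 16.2/5.4 = 3.000.
Mean = α/β = 17.2/5.4 = 3.185.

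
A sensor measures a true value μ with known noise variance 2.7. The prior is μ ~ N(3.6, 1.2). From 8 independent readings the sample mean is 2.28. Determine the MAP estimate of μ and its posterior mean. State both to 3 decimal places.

Posterior for μ is Normal. Precision-weighted mean: (1/1.2·3.6 + 8/2.7·2.28) / (1/1.2 + 8/2.7) = 2.570.
A Normal posterior is symmetric, so mode = mean.

MAP = 2.570, posterior mean = 2.570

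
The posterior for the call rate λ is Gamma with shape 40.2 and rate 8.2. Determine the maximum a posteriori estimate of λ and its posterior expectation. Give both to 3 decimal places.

Mode = (α−1)/β = 39.2/8.2 = 4.780.
Mean = α/β = 40.2/8.2 = 4.902.

MAP = 4.780; posterior mean = 4.902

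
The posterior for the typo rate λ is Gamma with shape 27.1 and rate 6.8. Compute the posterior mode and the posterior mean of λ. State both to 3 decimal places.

Mode = (α−1)/β = 26.1/6.8 = 3.838.
Mean = α/β = 27.1/6.8 = 3.985.

MAP = 3.838; posterior mean = 3.985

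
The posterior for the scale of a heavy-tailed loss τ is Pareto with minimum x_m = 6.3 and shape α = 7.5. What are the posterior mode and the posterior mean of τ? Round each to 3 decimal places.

τ_MAP = 6.300, E[τ|data] = 7.269

The Pareto density is strictly decreasing on [x_m, ∞), so the mode is x_m = 6.300.
Mean = α·x_m/(α−1) = 7.5·6.3/6.5 = 7.269.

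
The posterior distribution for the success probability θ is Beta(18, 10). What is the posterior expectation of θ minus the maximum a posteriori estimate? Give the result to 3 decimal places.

Mode = (18−1)/(18+10−2) = 17/26 = 0.654.
Mean = 18/(18+10) = 18/28 = 0.643.
Difference = 0.643 − 0.654 = -0.011.
The mean is pulled below the mode by the posterior's left skew.

-0.011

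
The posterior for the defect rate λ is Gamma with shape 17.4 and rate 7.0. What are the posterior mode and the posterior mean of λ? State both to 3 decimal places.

MAP = 2.343, posterior mean = 2.486

Mode = (α−1)/β = 16.4/7.0 = 2.343.
Mean = α/β = 17.4/7.0 = 2.486.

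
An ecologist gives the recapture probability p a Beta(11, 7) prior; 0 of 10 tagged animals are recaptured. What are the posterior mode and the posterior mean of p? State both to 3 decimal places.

MAP: 0.385. Posterior mean: 0.393.

Posterior: Beta(11+0, 7+10) = Beta(11, 17).
Mode = (11−1)/(11+17−2) = 10/26 = 0.385.
Mean = 11/(11+17) = 11/28 = 0.393.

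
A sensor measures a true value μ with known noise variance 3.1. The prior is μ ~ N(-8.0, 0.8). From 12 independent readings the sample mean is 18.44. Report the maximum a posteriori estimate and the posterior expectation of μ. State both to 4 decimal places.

Posterior for μ is Normal. Precision-weighted mean: (1/0.8·-8.0 + 12/3.1·18.44) / (1/0.8 + 12/3.1) = 11.9861.
A Normal posterior is symmetric, so mode = mean.

maximum a posteriori estimate = 11.9861, posterior expectation = 11.9861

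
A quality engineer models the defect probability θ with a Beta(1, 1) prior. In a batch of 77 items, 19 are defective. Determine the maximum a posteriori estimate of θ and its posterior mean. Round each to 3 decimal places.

Posterior: Beta(1+19, 1+58) = Beta(20, 59).
Mode = (20−1)/(20+59−2) = 19/77 = 0.247.
With a flat prior the MAP equals the MLE, 19/77.
Mean = 20/(20+59) = 20/79 = 0.253.

maximum a posteriori estimate = 0.247, posterior mean = 0.253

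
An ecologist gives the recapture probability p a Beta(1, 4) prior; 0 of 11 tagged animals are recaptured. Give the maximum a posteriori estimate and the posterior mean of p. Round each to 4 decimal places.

p_MAP = 0.0000, E[p|data] = 0.0625

Posterior: Beta(1+0, 4+11) = Beta(1, 15).
Since α = 1 ≤ 1 and β > 1, the Beta density is monotone decreasing on [0,1]; the mode is at 0.
Mean = 1/(1+15) = 0.0625.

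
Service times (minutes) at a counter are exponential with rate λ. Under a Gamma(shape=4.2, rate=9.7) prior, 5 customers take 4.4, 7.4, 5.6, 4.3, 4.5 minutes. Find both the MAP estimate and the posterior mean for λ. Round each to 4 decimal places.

Σ times = 26.2. Posterior: Gamma(shape = 4.2+5 = 9.2, rate = 9.7+26.2 = 35.9).
Mode = (α−1)/β = 8.2/35.9 = 0.2284.
Mean = α/β = 9.2/35.9 = 0.2563.
Mean > mode: the posterior has a right tail.

λ_MAP = 0.2284, E[λ|data] = 0.2563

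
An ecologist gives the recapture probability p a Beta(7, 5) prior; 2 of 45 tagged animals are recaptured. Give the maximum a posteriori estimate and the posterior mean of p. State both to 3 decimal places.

Posterior: Beta(7+2, 5+43) = Beta(9, 48).
Mode = (9−1)/(9+48−2) = 8/55 = 0.145.
Mean = 9/(9+48) = 9/57 = 0.158.

MAP = 0.145, posterior mean = 0.158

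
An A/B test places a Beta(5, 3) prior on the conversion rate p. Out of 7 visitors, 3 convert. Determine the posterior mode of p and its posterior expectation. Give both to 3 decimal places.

Posterior: Beta(5+3, 3+4) = Beta(8, 7).
Mode = (8−1)/(8+7−2) = 7/13 = 0.538.
Mean = 8/(8+7) = 8/15 = 0.533.
Mode > mean: the posterior has a left tail.

MAP = 0.538, posterior mean = 0.533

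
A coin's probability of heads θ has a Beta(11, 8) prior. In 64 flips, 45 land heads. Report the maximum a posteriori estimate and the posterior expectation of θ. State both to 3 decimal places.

MAP = 0.679, posterior mean = 0.675

Posterior: Beta(11+45, 8+19) = Beta(56, 27).
Mode = (56−1)/(56+27−2) = 55/81 = 0.679.
Mean = 56/(56+27) = 56/83 = 0.675.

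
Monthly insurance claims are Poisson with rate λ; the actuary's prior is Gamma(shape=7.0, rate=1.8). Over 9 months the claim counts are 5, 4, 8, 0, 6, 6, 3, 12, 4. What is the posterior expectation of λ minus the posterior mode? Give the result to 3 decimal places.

0.093

Σ counts = 48. Posterior: Gamma(shape = 7.0+48 = 55.0, rate = 1.8+9 = 10.8).
Mode = (α−1)/β = 54.0/10.8 = 5.000.
Mean = α/β = 55.0/10.8 = 5.093.
Difference = 5.093 − 5.000 = 0.093.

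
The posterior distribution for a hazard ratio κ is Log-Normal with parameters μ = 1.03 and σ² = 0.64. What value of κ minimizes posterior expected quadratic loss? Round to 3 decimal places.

3.857

Mode = exp(μ − σ²) = exp(0.39) = 1.477.
Mean = exp(μ + σ²/2) = exp(1.350) = 3.857.
Quadratic loss ⇒ the optimal estimator is the posterior mean.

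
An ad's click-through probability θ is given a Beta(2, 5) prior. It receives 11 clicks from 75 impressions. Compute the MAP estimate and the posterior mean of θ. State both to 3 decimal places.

Posterior: Beta(2+11, 5+64) = Beta(13, 69).
Mode = (13−1)/(13+69−2) = 12/80 = 0.150.
Mean = 13/(13+69) = 13/82 = 0.159.
The posterior is right-skewed, so the mean exceeds the mode.

θ_MAP = 0.150, E[θ|data] = 0.159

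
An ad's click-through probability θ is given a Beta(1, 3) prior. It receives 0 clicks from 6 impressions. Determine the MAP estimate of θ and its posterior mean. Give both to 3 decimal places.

θ_MAP = 0.000, E[θ|data] = 0.100

Posterior: Beta(1+0, 3+6) = Beta(1, 9).
Since α = 1 ≤ 1 and β > 1, the Beta density is monotone decreasing on [0,1]; the mode is at 0.
Mean = 1/(1+9) = 0.100.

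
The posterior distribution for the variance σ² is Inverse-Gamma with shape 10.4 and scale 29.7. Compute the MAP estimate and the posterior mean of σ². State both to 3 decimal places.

MAP = 2.605, posterior mean = 3.160

Mode = β/(α+1) = 29.7/11.4 = 2.605.
Mean = β/(α−1) = 29.7/9.4 = 3.160.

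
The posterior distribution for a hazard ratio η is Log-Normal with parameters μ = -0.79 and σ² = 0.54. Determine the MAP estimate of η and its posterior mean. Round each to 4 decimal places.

Mode = exp(μ − σ²) = exp(-1.33) = 0.2645.
Mean = exp(μ + σ²/2) = exp(-0.520) = 0.5945.

η_MAP = 0.2645, E[η|data] = 0.5945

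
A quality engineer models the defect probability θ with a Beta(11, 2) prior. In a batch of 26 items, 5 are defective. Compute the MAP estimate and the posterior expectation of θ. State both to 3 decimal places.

Posterior: Beta(11+5, 2+21) = Beta(16, 23).
Mode = (16−1)/(16+23−2) = 15/37 = 0.405.
Mean = 16/(16+23) = 16/39 = 0.410.

θ_MAP = 0.405, E[θ|data] = 0.410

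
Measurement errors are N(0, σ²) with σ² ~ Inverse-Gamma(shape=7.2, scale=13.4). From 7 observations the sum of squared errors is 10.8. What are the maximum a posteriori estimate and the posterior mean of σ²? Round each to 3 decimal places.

maximum a posteriori estimate = 1.607, posterior mean = 1.938

Posterior: Inverse-Gamma(shape = 7.2+7/2 = 10.7, scale = 13.4+10.8/2 = 18.8).
Mode = β/(α+1) = 18.8/11.7 = 1.607.
Mean = β/(α−1) = 18.8/9.7 = 1.938.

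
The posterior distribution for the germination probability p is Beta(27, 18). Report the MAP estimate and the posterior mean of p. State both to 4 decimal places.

Mode = (27−1)/(27+18−2) = 26/43 = 0.6047.
Mean = 27/(27+18) = 27/45 = 0.6000.

MAP: 0.6047. Posterior mean: 0.6000.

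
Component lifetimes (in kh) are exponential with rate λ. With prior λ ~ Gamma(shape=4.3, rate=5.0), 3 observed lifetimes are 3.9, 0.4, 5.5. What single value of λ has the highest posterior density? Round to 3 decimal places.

Σ times = 9.8. Posterior: Gamma(shape = 4.3+3 = 7.3, rate = 5.0+9.8 = 14.8).
Mode = (α−1)/β = 6.3/14.8 = 0.426.
Mean = α/β = 7.3/14.8 = 0.493.
This is the posterior mode — the MAP estimate.

0.426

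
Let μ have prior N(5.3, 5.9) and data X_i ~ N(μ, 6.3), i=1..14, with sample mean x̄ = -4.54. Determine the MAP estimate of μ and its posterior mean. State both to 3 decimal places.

MAP = -3.843; posterior mean = -3.843

Posterior for μ is Normal. Precision-weighted mean: (1/5.9·5.3 + 14/6.3·-4.54) / (1/5.9 + 14/6.3) = -3.843.
A Normal posterior is symmetric, so mode = mean.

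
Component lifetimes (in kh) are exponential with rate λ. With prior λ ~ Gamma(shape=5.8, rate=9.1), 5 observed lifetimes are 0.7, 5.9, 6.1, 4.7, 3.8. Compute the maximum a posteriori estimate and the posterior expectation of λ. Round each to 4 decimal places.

MAP = 0.3234, posterior mean = 0.3564

Σ times = 21.2. Posterior: Gamma(shape = 5.8+5 = 10.8, rate = 9.1+21.2 = 30.3).
Mode = (α−1)/β = 9.8/30.3 = 0.3234.
Mean = α/β = 10.8/30.3 = 0.3564.
Right-skewed posterior ⇒ mode < mean.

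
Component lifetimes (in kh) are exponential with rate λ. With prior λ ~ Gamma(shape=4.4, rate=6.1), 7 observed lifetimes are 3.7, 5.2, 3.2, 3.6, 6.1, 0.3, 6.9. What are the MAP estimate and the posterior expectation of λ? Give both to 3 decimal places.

λ_MAP = 0.296, E[λ|data] = 0.325

Σ times = 29.0. Posterior: Gamma(shape = 4.4+7 = 11.4, rate = 6.1+29.0 = 35.1).
Mode = (α−1)/β = 10.4/35.1 = 0.296.
Mean = α/β = 11.4/35.1 = 0.325.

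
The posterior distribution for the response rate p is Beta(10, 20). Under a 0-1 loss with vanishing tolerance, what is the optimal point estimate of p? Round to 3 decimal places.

Mode = (10−1)/(10+20−2) = 9/28 = 0.321.
Mean = 10/(10+20) = 10/30 = 0.333.
This is the posterior mode — the MAP estimate.

0.321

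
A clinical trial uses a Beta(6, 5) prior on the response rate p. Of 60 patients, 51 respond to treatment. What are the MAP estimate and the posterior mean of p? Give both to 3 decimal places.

Posterior: Beta(6+51, 5+9) = Beta(57, 14).
Mode = (57−1)/(57+14−2) = 56/69 = 0.812.
Mean = 57/(57+14) = 57/71 = 0.803.
Left-skewed posterior ⇒ mean < mode.

MAP: 0.812. Posterior mean: 0.803.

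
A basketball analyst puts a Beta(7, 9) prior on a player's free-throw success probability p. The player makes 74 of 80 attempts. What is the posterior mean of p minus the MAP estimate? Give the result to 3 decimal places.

-0.007

Posterior: Beta(7+74, 9+6) = Beta(81, 15).
Mode = (81−1)/(81+15−2) = 80/94 = 0.851.
Mean = 81/(81+15) = 81/96 = 0.844.
Difference = 0.844 − 0.851 = -0.007.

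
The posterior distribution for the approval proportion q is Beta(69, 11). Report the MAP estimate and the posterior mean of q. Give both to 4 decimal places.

q_MAP = 0.8718, E[q|data] = 0.8625

Mode = (69−1)/(69+11−2) = 68/78 = 0.8718.
Mean = 69/(69+11) = 69/80 = 0.8625.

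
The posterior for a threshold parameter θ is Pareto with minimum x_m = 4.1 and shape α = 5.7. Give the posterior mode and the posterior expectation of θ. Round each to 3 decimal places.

MAP = 4.100; posterior mean = 4.972

The Pareto density is strictly decreasing on [x_m, ∞), so the mode is x_m = 4.100.
Mean = α·x_m/(α−1) = 5.7·4.1/4.7 = 4.972.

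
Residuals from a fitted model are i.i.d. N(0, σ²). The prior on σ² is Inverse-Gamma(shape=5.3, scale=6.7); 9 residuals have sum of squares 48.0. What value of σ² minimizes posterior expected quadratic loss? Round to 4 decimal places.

Posterior: Inverse-Gamma(shape = 5.3+9/2 = 9.8, scale = 6.7+48.0/2 = 30.7).
Mode = β/(α+1) = 30.7/10.8 = 2.8426.
Mean = β/(α−1) = 30.7/8.8 = 3.4886.
Quadratic loss ⇒ the optimal estimator is the posterior mean.

3.4886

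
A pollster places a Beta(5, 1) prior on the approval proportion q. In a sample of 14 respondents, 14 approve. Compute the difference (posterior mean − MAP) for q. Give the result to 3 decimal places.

Posterior: Beta(5+14, 1+0) = Beta(19, 1).
Since β = 1 ≤ 1 and α > 1, the Beta density is monotone increasing on [0,1]; the mode is at 1.
Mean = 19/(19+1) = 0.950.
Difference = 0.950 − 1.000 = -0.050.

-0.050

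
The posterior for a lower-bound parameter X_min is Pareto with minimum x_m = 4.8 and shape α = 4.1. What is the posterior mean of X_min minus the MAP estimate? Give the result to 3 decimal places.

1.548

The Pareto density is strictly decreasing on [x_m, ∞), so the mode is x_m = 4.800.
Mean = α·x_m/(α−1) = 4.1·4.8/3.1 = 6.348.
Difference = 6.348 − 4.800 = 1.548.
The posterior is right-skewed, so the mean exceeds the mode.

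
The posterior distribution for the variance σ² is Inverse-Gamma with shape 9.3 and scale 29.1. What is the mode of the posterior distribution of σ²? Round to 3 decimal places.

Mode = β/(α+1) = 29.1/10.3 = 2.825.
Mean = β/(α−1) = 29.1/8.3 = 3.506.
This is the posterior mode — the MAP estimate.

2.825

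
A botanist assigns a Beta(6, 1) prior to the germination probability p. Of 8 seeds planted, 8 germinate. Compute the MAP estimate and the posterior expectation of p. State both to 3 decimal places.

Posterior: Beta(6+8, 1+0) = Beta(14, 1).
Since β = 1 ≤ 1 and α > 1, the Beta density is monotone increasing on [0,1]; the mode is at 1.
Mean = 14/(14+1) = 0.933.
The posterior is left-skewed, so the mode exceeds the mean.

MAP = 1.000, posterior mean = 0.933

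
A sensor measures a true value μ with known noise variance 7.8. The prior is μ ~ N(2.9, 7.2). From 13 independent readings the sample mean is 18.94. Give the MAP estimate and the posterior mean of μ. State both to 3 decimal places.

Posterior for μ is Normal. Precision-weighted mean: (1/7.2·2.9 + 13/7.8·18.94) / (1/7.2 + 13/7.8) = 17.706.
A Normal posterior is symmetric, so mode = mean.

μ_MAP = 17.706, E[μ|data] = 17.706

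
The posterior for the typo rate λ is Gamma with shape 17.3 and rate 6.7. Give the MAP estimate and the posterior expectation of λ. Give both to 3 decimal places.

MAP = 2.433, posterior mean = 2.582

Mode = (α−1)/β = 16.3/6.7 = 2.433.
Mean = α/β = 17.3/6.7 = 2.582.
Mean > mode: the posterior has a right tail.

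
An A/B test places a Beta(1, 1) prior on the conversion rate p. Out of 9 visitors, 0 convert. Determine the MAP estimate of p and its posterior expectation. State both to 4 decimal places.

MAP: 0.0000. Posterior mean: 0.0909.

Posterior: Beta(1+0, 1+9) = Beta(1, 10).
Since α = 1 ≤ 1 and β > 1, the Beta density is monotone decreasing on [0,1]; the mode is at 0.
Mean = 1/(1+10) = 0.0909.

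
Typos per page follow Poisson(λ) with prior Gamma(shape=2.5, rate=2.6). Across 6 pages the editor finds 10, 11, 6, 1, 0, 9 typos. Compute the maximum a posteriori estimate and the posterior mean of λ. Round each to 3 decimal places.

Σ counts = 37. Posterior: Gamma(shape = 2.5+37 = 39.5, rate = 2.6+6 = 8.6).
Mode = (α−1)/β = 38.5/8.6 = 4.477.
Mean = α/β = 39.5/8.6 = 4.593.
Right-skewed posterior ⇒ mode < mean.

MAP: 4.477. Posterior mean: 4.593.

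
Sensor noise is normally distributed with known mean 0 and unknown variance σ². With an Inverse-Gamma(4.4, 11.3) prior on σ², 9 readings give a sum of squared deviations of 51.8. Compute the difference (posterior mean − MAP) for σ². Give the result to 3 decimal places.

0.951

Posterior: Inverse-Gamma(shape = 4.4+9/2 = 8.9, scale = 11.3+51.8/2 = 37.2).
Mode = β/(α+1) = 37.2/9.9 = 3.758.
Mean = β/(α−1) = 37.2/7.9 = 4.709.
Difference = 4.709 − 3.758 = 0.951.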